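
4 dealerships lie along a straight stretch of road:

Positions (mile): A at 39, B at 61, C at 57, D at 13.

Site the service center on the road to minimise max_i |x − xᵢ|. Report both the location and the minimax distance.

The 1-center on a line is the midpoint of the two extreme points: leftmost at 13, rightmost at 61.
Optimal location = (13 + 61)/2 = 37; maximum distance = (61 − 13)/2 = 24.

location 37, max distance 24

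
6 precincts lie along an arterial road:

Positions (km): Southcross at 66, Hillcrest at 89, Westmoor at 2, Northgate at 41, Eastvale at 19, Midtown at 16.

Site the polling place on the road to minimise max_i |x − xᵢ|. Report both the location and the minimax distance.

The 1-center on a line is the midpoint of the two extreme points: leftmost at 2, rightmost at 89.
Optimal location = (2 + 89)/2 = 45.5; maximum distance = (89 − 2)/2 = 43.5.

location 45.5, max distance 43.5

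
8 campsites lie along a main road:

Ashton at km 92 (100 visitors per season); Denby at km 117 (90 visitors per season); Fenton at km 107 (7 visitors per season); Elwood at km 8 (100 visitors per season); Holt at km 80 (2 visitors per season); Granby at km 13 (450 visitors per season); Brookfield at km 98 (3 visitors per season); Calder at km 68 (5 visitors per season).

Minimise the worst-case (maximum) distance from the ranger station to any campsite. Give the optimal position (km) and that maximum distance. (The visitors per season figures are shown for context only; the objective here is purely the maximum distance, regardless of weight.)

location 62.5, max distance 54.5

The 1-center on a line is the midpoint of the two extreme points: leftmost at 8, rightmost at 117.
Optimal location = (8 + 117)/2 = 62.5; maximum distance = (117 − 8)/2 = 54.5.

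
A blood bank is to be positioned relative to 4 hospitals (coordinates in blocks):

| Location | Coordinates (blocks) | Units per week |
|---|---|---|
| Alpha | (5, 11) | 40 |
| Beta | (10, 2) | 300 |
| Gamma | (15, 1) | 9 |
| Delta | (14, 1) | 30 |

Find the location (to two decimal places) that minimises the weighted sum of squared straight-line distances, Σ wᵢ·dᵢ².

The minimiser of Σwᵢ‖p−pᵢ‖² is the weighted centroid p* = (Σwᵢpᵢ)/(Σwᵢ).
Σwᵢ = 379.
Σwᵢxᵢ = 40·5 + 300·10 + 9·15 + 30·14 = 3755.
Σwᵢyᵢ = 40·11 + 300·2 + 9·1 + 30·1 = 1079.
x* = 3755/379 = 9.91, y* = 1079/379 = 2.85.

(9.91, 2.85)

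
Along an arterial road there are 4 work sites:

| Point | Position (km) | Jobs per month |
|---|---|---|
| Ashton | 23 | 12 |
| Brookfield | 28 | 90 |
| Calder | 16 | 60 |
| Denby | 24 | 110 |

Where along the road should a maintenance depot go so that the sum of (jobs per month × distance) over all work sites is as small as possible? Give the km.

x = 24

For a sum of weighted absolute distances on a line, the optimum is the weighted median (not the mean). Total weight W = 272; half-weight = 136.
Sort by position and accumulate weight:
  km 16 (Calder, w=60) → cum 60
  km 23 (Ashton, w=12) → cum 72
  km 24 (Denby, w=110) → cum 182  ≥ 136 → median here
  km 28 (Brookfield, w=90) → cum 272
Optimal location: km 24.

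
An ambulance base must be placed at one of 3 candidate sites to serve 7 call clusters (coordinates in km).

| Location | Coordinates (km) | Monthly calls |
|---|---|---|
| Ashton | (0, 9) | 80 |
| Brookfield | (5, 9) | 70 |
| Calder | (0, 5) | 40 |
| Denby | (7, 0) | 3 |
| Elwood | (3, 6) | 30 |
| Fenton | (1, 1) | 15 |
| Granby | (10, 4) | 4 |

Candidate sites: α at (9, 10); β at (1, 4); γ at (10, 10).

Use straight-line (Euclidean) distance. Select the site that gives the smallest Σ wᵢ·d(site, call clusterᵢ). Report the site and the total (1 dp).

Total weighted distance at each candidate:
  α (9, 10): total = 1876.8
  β (1, 4): total = 1100.2
  γ (10, 10): total = 2096.2
Minimum is at β with total 1100.2 km.

β, total 1100.2 km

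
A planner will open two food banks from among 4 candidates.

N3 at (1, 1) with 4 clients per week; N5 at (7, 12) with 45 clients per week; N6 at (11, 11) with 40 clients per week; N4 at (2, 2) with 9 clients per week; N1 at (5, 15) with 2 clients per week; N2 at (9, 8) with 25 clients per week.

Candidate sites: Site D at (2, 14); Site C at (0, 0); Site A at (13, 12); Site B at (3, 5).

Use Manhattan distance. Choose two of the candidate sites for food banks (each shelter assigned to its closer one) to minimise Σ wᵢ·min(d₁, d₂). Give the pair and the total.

Evaluate every pair (each demand assigned to the nearer of the two):
  {Site C, Site A}: total = 656
  {Site A, Site B}: total = 672
  {Site D, Site A}: total = 762
  {Site D, Site B}: total = 1088
  {Site D, Site C}: total = 1172
  {Site C, Site B}: total = 1348
Best pair: {Site C, Site A} with total 656.

{Site C, Site A}, total 656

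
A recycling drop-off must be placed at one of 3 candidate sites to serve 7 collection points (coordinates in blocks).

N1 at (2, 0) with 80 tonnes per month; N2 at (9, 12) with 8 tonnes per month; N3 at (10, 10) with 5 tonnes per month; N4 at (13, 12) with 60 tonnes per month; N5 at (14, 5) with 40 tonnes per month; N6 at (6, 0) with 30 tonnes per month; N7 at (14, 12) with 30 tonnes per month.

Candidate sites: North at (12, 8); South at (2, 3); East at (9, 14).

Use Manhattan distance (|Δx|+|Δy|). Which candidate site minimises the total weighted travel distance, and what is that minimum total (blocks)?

North, total 2616 blocks

Total weighted distance at each candidate:
  North (12, 8): total = 2616
  South (2, 3): total = 3043
  East (9, 14): total = 3361
Minimum is at North with total 2616 blocks.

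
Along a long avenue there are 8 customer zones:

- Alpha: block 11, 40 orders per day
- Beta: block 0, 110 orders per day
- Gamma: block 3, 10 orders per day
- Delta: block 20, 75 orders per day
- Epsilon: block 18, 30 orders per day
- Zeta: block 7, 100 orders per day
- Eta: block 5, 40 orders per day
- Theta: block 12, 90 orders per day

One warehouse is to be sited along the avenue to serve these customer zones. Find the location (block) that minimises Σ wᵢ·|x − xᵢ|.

x = 7

For a sum of weighted absolute distances on a line, the optimum is the weighted median (not the mean). Total weight W = 495; half-weight = 247.5.
Sort by position and accumulate weight:
  block 0 (Beta, w=110) → cum 110
  block 3 (Gamma, w=10) → cum 120
  block 5 (Eta, w=40) → cum 160
  block 7 (Zeta, w=100) → cum 260  ≥ 247.5 → median here
  block 11 (Alpha, w=40) → cum 300
  block 12 (Theta, w=90) → cum 390
  block 18 (Epsilon, w=30) → cum 420
  block 20 (Delta, w=75) → cum 495
Optimal location: block 7.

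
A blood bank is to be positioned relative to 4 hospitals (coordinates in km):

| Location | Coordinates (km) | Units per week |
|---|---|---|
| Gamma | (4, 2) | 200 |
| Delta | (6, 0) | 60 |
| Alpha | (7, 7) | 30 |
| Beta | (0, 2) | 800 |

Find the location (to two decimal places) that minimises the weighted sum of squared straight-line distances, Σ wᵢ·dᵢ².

The minimiser of Σwᵢ‖p−pᵢ‖² is the weighted centroid p* = (Σwᵢpᵢ)/(Σwᵢ).
Σwᵢ = 1090.
Σwᵢxᵢ = 200·4 + 60·6 + 30·7 + 800·0 = 1370.
Σwᵢyᵢ = 200·2 + 60·0 + 30·7 + 800·2 = 2210.
x* = 1370/1090 = 1.26, y* = 2210/1090 = 2.03.

(1.26, 2.03)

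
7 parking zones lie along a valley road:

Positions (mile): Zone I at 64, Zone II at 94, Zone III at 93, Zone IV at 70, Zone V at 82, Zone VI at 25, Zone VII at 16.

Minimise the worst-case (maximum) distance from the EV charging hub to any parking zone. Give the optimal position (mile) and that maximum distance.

The 1-center on a line is the midpoint of the two extreme points: leftmost at 16, rightmost at 94.
Optimal location = (16 + 94)/2 = 55; maximum distance = (94 − 16)/2 = 39.

location 55, max distance 39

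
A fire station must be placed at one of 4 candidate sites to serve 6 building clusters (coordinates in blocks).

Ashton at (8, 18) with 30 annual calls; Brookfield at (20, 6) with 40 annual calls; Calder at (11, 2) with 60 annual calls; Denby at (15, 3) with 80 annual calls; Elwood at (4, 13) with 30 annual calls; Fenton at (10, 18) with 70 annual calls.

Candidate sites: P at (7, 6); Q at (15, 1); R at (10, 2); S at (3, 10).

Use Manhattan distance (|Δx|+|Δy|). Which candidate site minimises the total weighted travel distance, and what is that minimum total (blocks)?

Total weighted distance at each candidate:
  P (7, 6): total = 3620
  Q (15, 1): total = 3810
  R (10, 2): total = 3270
  S (3, 10): total = 4880
Minimum is at R with total 3270 blocks.

R, total 3270 blocks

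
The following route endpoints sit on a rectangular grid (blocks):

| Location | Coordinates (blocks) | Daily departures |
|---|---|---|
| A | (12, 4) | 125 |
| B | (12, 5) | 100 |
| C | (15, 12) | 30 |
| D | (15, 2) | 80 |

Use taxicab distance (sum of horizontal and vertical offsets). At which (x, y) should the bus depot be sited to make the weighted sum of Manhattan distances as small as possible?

(12, 4)

Manhattan distance separates: Σwᵢ(|x−xᵢ|+|y−yᵢ|) = Σwᵢ|x−xᵢ| + Σwᵢ|y−yᵢ|, so x and y are optimised independently as 1-D weighted medians.
Total weight W = 335; half = 167.5.
x-coordinate, sorted with cumulative weight:
  x=12 (A, w=125) cum 125
  x=12 (B, w=100) cum 225  ← median
  x=15 (C, w=30) cum 255
  x=15 (D, w=80) cum 335
⇒ x* = 12
y-coordinate, sorted with cumulative weight:
  y=2 (D, w=80) cum 80
  y=4 (A, w=125) cum 205  ← median
  y=5 (B, w=100) cum 305
  y=12 (C, w=30) cum 335
⇒ y* = 4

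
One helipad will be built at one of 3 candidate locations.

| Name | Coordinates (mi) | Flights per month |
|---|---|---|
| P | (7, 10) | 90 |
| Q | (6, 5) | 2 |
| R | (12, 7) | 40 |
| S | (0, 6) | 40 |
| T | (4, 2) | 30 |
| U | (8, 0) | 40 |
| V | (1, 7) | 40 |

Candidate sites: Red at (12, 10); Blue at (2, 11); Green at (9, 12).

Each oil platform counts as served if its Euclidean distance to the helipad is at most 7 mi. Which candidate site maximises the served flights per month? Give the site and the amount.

Coverage radius r = 7 mi; a point is covered iff (Δx)²+(Δy)² ≤ 7² = 49.
  Red (12, 10): covers {P, R} → 130
  Blue (2, 11): covers {P, S, V} → 170
  Green (9, 12): covers {P, R} → 130
Maximum coverage at Blue: 170 flights per month.

Blue, covering 170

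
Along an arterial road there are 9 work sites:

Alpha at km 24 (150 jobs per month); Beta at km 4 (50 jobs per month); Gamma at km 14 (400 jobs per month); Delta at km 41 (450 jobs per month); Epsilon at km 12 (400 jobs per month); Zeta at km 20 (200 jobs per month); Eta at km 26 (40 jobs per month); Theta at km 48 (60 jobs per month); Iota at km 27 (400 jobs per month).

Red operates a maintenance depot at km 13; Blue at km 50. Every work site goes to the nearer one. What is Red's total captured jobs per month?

1640

The indifferent point is the midpoint (13+50)/2 = 31.5; work sites left of it (closer to Red at 13) go to Red, those right go to Blue.
  Beta at 4 (w=50) → Red
  Epsilon at 12 (w=400) → Red
  Gamma at 14 (w=400) → Red
  Zeta at 20 (w=200) → Red
  Alpha at 24 (w=150) → Red
  Eta at 26 (w=40) → Red
  Iota at 27 (w=400) → Red
  Delta at 41 (w=450) → Blue
  Theta at 48 (w=60) → Blue
Red captures 1640; Blue captures 510.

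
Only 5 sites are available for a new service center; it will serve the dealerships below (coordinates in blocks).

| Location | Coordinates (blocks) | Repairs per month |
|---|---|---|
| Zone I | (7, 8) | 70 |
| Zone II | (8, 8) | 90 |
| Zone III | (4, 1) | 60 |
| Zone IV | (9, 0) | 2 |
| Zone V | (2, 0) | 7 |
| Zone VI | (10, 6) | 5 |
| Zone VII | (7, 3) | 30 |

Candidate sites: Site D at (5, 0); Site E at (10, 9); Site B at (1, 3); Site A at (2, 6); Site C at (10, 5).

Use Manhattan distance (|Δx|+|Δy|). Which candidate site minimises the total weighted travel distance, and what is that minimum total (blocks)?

Total weighted distance at each candidate:
  Site D (5, 0): total = 2044
  Site E (10, 9): total = 1814
  Site B (1, 3): total = 2440
  Site A (2, 6): total = 1978
  Site C (10, 5): total = 1728
Minimum is at Site C with total 1728 blocks.

Site C, total 1728 blocks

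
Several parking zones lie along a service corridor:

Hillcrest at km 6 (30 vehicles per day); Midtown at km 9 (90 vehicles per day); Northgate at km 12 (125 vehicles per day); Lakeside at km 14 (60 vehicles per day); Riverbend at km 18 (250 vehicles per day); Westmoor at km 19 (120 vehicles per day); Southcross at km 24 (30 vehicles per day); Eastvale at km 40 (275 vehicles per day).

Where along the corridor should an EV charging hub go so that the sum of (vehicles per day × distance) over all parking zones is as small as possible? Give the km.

For a sum of weighted absolute distances on a line, the optimum is the weighted median (not the mean). Total weight W = 980; half-weight = 490.
Sort by position and accumulate weight:
  km 6 (Hillcrest, w=30) → cum 30
  km 9 (Midtown, w=90) → cum 120
  km 12 (Northgate, w=125) → cum 245
  km 14 (Lakeside, w=60) → cum 305
  km 18 (Riverbend, w=250) → cum 555  ≥ 490 → median here
  km 19 (Westmoor, w=120) → cum 675
  km 24 (Southcross, w=30) → cum 705
  km 40 (Eastvale, w=275) → cum 980
Optimal location: km 18.

x = 18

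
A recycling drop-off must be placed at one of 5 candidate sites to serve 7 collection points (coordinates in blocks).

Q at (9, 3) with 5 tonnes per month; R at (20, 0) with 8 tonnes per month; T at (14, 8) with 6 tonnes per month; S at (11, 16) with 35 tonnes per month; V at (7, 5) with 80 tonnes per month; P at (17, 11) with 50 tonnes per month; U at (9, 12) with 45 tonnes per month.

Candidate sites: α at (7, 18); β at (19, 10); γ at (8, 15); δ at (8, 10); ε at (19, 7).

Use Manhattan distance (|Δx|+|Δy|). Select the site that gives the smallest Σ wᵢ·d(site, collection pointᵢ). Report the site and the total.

δ, total 1694 blocks

Total weighted distance at each candidate:
  α (7, 18): total = 2895
  β (19, 10): total = 2755
  γ (8, 15): total = 2209
  δ (8, 10): total = 1694
  ε (19, 7): total = 2860
Minimum is at δ with total 1694 blocks.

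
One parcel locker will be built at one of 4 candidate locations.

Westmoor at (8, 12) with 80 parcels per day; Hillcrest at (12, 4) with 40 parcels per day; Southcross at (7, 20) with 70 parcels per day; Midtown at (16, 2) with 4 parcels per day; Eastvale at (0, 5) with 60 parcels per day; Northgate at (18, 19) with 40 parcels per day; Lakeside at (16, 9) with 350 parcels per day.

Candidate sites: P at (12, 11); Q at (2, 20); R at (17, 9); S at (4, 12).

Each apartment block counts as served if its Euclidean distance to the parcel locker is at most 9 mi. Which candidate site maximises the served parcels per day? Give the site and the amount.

P, covering 470

Coverage radius r = 9 mi; a point is covered iff (Δx)²+(Δy)² ≤ 9² = 81.
  P (12, 11): covers {Westmoor, Hillcrest, Lakeside} → 470
  Q (2, 20): covers {Southcross} → 70
  R (17, 9): covers {Hillcrest, Midtown, Lakeside} → 394
  S (4, 12): covers {Westmoor, Southcross, Eastvale} → 210
Maximum coverage at P: 470 parcels per day.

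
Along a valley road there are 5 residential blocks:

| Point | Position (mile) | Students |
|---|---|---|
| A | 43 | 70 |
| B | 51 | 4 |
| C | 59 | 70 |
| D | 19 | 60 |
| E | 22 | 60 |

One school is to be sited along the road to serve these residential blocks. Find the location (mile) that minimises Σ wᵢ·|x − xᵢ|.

x = 43

For a sum of weighted absolute distances on a line, the optimum is the weighted median (not the mean). Total weight W = 264; half-weight = 132.
Sort by position and accumulate weight:
  mile 19 (D, w=60) → cum 60
  mile 22 (E, w=60) → cum 120
  mile 43 (A, w=70) → cum 190  ≥ 132 → median here
  mile 51 (B, w=4) → cum 194
  mile 59 (C, w=70) → cum 264
Optimal location: mile 43.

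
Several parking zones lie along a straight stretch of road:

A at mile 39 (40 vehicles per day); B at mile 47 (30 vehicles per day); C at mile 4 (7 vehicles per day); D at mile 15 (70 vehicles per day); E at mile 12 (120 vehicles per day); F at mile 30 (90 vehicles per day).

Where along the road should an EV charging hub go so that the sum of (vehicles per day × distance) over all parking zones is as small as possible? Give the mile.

For a sum of weighted absolute distances on a line, the optimum is the weighted median (not the mean). Total weight W = 357; half-weight = 178.5.
Sort by position and accumulate weight:
  mile 4 (C, w=7) → cum 7
  mile 12 (E, w=120) → cum 127
  mile 15 (D, w=70) → cum 197  ≥ 178.5 → median here
  mile 30 (F, w=90) → cum 287
  mile 39 (A, w=40) → cum 327
  mile 47 (B, w=30) → cum 357
Optimal location: mile 15.

x = 15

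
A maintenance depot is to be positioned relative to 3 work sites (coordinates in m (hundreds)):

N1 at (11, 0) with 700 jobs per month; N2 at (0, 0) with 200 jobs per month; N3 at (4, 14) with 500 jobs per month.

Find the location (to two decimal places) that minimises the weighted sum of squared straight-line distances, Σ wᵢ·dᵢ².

(6.93, 5.00)

The minimiser of Σwᵢ‖p−pᵢ‖² is the weighted centroid p* = (Σwᵢpᵢ)/(Σwᵢ).
Σwᵢ = 1400.
Σwᵢxᵢ = 700·11 + 200·0 + 500·4 = 9700.
Σwᵢyᵢ = 700·0 + 200·0 + 500·14 = 7000.
x* = 9700/1400 = 6.93, y* = 7000/1400 = 5.00.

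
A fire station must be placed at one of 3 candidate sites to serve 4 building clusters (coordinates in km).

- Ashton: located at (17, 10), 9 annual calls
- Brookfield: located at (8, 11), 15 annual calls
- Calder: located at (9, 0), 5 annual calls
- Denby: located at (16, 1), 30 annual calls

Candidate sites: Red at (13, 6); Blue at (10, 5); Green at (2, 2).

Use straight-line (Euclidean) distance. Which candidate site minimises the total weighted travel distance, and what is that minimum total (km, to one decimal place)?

Red, total 368.0 km

Total weighted distance at each candidate:
  Red (13, 6): total = 368.0
  Blue (10, 5): total = 414.1
  Green (2, 2): total = 772.7
Minimum is at Red with total 368.0 km.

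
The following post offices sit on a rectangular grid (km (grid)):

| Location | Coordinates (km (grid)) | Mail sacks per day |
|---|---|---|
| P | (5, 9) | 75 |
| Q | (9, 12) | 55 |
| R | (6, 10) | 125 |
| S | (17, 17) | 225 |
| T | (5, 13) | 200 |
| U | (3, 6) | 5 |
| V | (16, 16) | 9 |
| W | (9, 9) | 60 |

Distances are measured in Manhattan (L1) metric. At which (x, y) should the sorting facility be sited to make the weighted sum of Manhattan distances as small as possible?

Manhattan distance separates: Σwᵢ(|x−xᵢ|+|y−yᵢ|) = Σwᵢ|x−xᵢ| + Σwᵢ|y−yᵢ|, so x and y are optimised independently as 1-D weighted medians.
Total weight W = 754; half = 377.
x-coordinate, sorted with cumulative weight:
  x=3 (U, w=5) cum 5
  x=5 (P, w=75) cum 80
  x=5 (T, w=200) cum 280
  x=6 (R, w=125) cum 405  ← median
  x=9 (Q, w=55) cum 460
  x=9 (W, w=60) cum 520
  x=16 (V, w=9) cum 529
  x=17 (S, w=225) cum 754
⇒ x* = 6
y-coordinate, sorted with cumulative weight:
  y=6 (U, w=5) cum 5
  y=9 (P, w=75) cum 80
  y=9 (W, w=60) cum 140
  y=10 (R, w=125) cum 265
  y=12 (Q, w=55) cum 320
  y=13 (T, w=200) cum 520  ← median
  y=16 (V, w=9) cum 529
  y=17 (S, w=225) cum 754
⇒ y* = 13

(6, 13)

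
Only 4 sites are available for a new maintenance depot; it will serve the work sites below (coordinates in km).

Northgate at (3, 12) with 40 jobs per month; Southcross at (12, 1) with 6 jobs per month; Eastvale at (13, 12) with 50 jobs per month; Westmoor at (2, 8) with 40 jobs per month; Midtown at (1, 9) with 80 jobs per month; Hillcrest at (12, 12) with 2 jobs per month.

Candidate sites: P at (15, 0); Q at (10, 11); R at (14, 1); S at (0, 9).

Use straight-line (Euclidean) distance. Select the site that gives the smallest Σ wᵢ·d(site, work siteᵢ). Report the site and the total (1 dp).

Total weighted distance at each candidate:
  P (15, 0): total = 3272.8
  Q (10, 11): total = 1585.9
  R (14, 1): total = 2985.7
  S (0, 9): total = 1117.5
Minimum is at S with total 1117.5 km.

S, total 1117.5 km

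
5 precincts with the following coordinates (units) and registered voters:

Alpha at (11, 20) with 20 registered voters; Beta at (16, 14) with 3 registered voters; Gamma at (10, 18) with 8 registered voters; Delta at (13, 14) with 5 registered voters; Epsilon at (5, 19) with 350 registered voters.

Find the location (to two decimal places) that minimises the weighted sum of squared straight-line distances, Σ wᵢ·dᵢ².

(5.60, 18.93)

The minimiser of Σwᵢ‖p−pᵢ‖² is the weighted centroid p* = (Σwᵢpᵢ)/(Σwᵢ).
Σwᵢ = 386.
Σwᵢxᵢ = 20·11 + 3·16 + 8·10 + 5·13 + 350·5 = 2163.
Σwᵢyᵢ = 20·20 + 3·14 + 8·18 + 5·14 + 350·19 = 7306.
x* = 2163/386 = 5.60, y* = 7306/386 = 18.93.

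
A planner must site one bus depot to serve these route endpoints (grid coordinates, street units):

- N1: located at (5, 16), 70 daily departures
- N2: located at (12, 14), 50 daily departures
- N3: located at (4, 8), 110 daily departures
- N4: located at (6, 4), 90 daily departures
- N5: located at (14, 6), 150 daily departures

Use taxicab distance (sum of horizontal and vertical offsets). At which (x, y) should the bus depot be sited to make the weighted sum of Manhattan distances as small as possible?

(6, 6)

Manhattan distance separates: Σwᵢ(|x−xᵢ|+|y−yᵢ|) = Σwᵢ|x−xᵢ| + Σwᵢ|y−yᵢ|, so x and y are optimised independently as 1-D weighted medians.
Total weight W = 470; half = 235.
x-coordinate, sorted with cumulative weight:
  x=4 (N3, w=110) cum 110
  x=5 (N1, w=70) cum 180
  x=6 (N4, w=90) cum 270  ← median
  x=12 (N2, w=50) cum 320
  x=14 (N5, w=150) cum 470
⇒ x* = 6
y-coordinate, sorted with cumulative weight:
  y=4 (N4, w=90) cum 90
  y=6 (N5, w=150) cum 240  ← median
  y=8 (N3, w=110) cum 350
  y=14 (N2, w=50) cum 400
  y=16 (N1, w=70) cum 470
⇒ y* = 6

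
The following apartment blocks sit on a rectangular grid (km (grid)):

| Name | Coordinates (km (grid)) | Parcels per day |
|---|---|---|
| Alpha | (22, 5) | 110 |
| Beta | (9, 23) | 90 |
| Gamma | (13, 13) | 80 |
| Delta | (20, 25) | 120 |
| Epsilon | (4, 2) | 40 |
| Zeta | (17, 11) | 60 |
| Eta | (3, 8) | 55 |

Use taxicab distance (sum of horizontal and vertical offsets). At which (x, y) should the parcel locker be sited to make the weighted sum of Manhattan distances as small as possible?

Manhattan distance separates: Σwᵢ(|x−xᵢ|+|y−yᵢ|) = Σwᵢ|x−xᵢ| + Σwᵢ|y−yᵢ|, so x and y are optimised independently as 1-D weighted medians.
Total weight W = 555; half = 277.5.
x-coordinate, sorted with cumulative weight:
  x=3 (Eta, w=55) cum 55
  x=4 (Epsilon, w=40) cum 95
  x=9 (Beta, w=90) cum 185
  x=13 (Gamma, w=80) cum 265
  x=17 (Zeta, w=60) cum 325  ← median
  x=20 (Delta, w=120) cum 445
  x=22 (Alpha, w=110) cum 555
⇒ x* = 17
y-coordinate, sorted with cumulative weight:
  y=2 (Epsilon, w=40) cum 40
  y=5 (Alpha, w=110) cum 150
  y=8 (Eta, w=55) cum 205
  y=11 (Zeta, w=60) cum 265
  y=13 (Gamma, w=80) cum 345  ← median
  y=23 (Beta, w=90) cum 435
  y=25 (Delta, w=120) cum 555
⇒ y* = 13

(17, 13)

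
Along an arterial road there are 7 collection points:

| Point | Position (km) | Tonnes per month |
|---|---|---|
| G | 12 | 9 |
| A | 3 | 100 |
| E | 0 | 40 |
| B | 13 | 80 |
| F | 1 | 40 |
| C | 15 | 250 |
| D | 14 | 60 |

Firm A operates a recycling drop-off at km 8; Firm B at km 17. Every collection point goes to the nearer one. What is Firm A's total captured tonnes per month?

189

The indifferent point is the midpoint (8+17)/2 = 12.5; collection points left of it (closer to Firm A at 8) go to Firm A, those right go to Firm B.
  E at 0 (w=40) → Firm A
  F at 1 (w=40) → Firm A
  A at 3 (w=100) → Firm A
  G at 12 (w=9) → Firm A
  B at 13 (w=80) → Firm B
  D at 14 (w=60) → Firm B
  C at 15 (w=250) → Firm B
Firm A captures 189; Firm B captures 390.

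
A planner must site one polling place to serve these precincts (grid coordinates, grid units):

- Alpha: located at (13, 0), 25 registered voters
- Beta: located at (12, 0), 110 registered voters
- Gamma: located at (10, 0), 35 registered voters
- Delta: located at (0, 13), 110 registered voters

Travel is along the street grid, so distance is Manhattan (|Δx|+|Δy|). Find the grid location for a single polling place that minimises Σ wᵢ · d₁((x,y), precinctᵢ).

Manhattan distance separates: Σwᵢ(|x−xᵢ|+|y−yᵢ|) = Σwᵢ|x−xᵢ| + Σwᵢ|y−yᵢ|, so x and y are optimised independently as 1-D weighted medians.
Total weight W = 280; half = 140.
x-coordinate, sorted with cumulative weight:
  x=0 (Delta, w=110) cum 110
  x=10 (Gamma, w=35) cum 145  ← median
  x=12 (Beta, w=110) cum 255
  x=13 (Alpha, w=25) cum 280
⇒ x* = 10
y-coordinate, sorted with cumulative weight:
  y=0 (Alpha, w=25) cum 25
  y=0 (Beta, w=110) cum 135
  y=0 (Gamma, w=35) cum 170  ← median
  y=13 (Delta, w=110) cum 280
⇒ y* = 0

(10, 0)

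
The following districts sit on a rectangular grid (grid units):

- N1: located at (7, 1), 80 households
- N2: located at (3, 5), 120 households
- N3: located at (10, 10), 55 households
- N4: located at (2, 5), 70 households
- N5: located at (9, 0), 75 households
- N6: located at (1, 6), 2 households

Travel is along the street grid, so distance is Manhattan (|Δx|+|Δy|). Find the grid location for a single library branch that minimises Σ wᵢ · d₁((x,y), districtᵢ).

Manhattan distance separates: Σwᵢ(|x−xᵢ|+|y−yᵢ|) = Σwᵢ|x−xᵢ| + Σwᵢ|y−yᵢ|, so x and y are optimised independently as 1-D weighted medians.
Total weight W = 402; half = 201.
x-coordinate, sorted with cumulative weight:
  x=1 (N6, w=2) cum 2
  x=2 (N4, w=70) cum 72
  x=3 (N2, w=120) cum 192
  x=7 (N1, w=80) cum 272  ← median
  x=9 (N5, w=75) cum 347
  x=10 (N3, w=55) cum 402
⇒ x* = 7
y-coordinate, sorted with cumulative weight:
  y=0 (N5, w=75) cum 75
  y=1 (N1, w=80) cum 155
  y=5 (N2, w=120) cum 275  ← median
  y=5 (N4, w=70) cum 345
  y=6 (N6, w=2) cum 347
  y=10 (N3, w=55) cum 402
⇒ y* = 5

(7, 5)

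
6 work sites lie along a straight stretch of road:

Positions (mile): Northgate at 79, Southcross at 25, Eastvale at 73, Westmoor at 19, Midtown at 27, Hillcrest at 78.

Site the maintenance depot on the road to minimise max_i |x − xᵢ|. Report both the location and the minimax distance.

The 1-center on a line is the midpoint of the two extreme points: leftmost at 19, rightmost at 79.
Optimal location = (19 + 79)/2 = 49; maximum distance = (79 − 19)/2 = 30.

location 49, max distance 30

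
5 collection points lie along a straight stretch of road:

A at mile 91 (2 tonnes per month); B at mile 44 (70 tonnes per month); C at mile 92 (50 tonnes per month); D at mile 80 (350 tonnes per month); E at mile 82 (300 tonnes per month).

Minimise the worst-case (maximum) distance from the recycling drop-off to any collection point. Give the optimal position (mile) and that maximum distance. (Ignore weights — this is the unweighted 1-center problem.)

The 1-center on a line is the midpoint of the two extreme points: leftmost at 44, rightmost at 92.
Optimal location = (44 + 92)/2 = 68; maximum distance = (92 − 44)/2 = 24.

location 68, max distance 24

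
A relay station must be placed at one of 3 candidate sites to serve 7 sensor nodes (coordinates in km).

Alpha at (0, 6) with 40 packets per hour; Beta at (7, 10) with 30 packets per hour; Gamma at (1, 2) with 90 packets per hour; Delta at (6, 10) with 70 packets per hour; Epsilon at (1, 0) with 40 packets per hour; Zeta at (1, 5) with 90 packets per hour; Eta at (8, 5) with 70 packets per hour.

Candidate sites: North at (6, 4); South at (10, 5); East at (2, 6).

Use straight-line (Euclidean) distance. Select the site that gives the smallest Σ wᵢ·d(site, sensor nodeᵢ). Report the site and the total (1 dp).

Total weighted distance at each candidate:
  North (6, 4): total = 2211.7
  South (10, 5): total = 3240.8
  East (2, 6): total = 1835.5
Minimum is at East with total 1835.5 km.

East, total 1835.5 km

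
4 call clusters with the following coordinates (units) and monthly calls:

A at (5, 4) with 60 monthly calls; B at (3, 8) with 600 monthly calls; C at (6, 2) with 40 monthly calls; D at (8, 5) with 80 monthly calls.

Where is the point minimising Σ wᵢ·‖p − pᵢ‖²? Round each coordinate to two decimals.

The minimiser of Σwᵢ‖p−pᵢ‖² is the weighted centroid p* = (Σwᵢpᵢ)/(Σwᵢ).
Σwᵢ = 780.
Σwᵢxᵢ = 60·5 + 600·3 + 40·6 + 80·8 = 2980.
Σwᵢyᵢ = 60·4 + 600·8 + 40·2 + 80·5 = 5520.
x* = 2980/780 = 3.82, y* = 5520/780 = 7.08.

(3.82, 7.08)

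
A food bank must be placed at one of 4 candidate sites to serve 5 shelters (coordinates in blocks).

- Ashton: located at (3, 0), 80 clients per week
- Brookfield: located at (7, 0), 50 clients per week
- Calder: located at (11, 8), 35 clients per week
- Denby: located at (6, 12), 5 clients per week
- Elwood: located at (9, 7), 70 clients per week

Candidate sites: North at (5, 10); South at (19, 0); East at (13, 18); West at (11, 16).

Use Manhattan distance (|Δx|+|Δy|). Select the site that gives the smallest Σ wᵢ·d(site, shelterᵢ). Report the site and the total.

North, total 2345 blocks

Total weighted distance at each candidate:
  North (5, 10): total = 2345
  South (19, 0): total = 3755
  East (13, 18): total = 4975
  West (11, 16): total = 4015
Minimum is at North with total 2345 blocks.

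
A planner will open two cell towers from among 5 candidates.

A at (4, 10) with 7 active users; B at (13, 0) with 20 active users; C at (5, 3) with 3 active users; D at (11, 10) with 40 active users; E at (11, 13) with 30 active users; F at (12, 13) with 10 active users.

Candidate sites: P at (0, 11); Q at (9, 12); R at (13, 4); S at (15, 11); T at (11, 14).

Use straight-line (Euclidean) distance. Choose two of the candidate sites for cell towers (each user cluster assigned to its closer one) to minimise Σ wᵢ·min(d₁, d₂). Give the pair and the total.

Evaluate every pair (each demand assigned to the nearer of the two):
  {Q, R}: total = 353.7
  {R, T}: total = 364.8
  {Q, T}: total = 477.5
  {Q, S}: total = 502.7
  {R, S}: total = 515.0
  {S, T}: total = 521.8
  {P, Q}: total = 522.0
  {P, T}: total = 544.1
  {P, S}: total = 615.9
  {P, R}: total = 753.2
Best pair: {Q, R} with total 353.7.

{Q, R}, total 353.7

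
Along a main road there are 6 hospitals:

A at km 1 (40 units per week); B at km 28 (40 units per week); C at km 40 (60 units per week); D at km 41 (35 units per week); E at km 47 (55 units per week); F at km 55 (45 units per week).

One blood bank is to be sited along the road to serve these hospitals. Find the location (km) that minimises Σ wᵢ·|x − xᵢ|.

For a sum of weighted absolute distances on a line, the optimum is the weighted median (not the mean). Total weight W = 275; half-weight = 137.5.
Sort by position and accumulate weight:
  km 1 (A, w=40) → cum 40
  km 28 (B, w=40) → cum 80
  km 40 (C, w=60) → cum 140  ≥ 137.5 → median here
  km 41 (D, w=35) → cum 175
  km 47 (E, w=55) → cum 230
  km 55 (F, w=45) → cum 275
Optimal location: km 40.

x = 40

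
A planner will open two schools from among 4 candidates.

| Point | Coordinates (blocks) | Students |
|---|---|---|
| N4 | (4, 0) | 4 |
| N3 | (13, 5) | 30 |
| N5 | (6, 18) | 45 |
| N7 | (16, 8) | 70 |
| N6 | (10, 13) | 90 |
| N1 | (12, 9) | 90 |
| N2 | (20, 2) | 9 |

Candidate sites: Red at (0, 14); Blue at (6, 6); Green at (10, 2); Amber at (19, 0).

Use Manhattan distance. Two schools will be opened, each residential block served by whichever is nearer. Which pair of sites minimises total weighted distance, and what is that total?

Evaluate every pair (each demand assigned to the nearer of the two):
  {Red, Green}: total = 3392
  {Blue, Amber}: total = 3409
  {Blue, Green}: total = 3482
  {Red, Blue}: total = 3524
  {Green, Amber}: total = 3709
  {Red, Amber}: total = 4067
Best pair: {Red, Green} with total 3392.

{Red, Green}, total 3392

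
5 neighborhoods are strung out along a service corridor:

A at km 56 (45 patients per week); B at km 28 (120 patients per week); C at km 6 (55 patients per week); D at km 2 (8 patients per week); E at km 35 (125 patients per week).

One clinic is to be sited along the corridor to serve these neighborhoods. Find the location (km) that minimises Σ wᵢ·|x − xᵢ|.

For a sum of weighted absolute distances on a line, the optimum is the weighted median (not the mean). Total weight W = 353; half-weight = 176.5.
Sort by position and accumulate weight:
  km 2 (D, w=8) → cum 8
  km 6 (C, w=55) → cum 63
  km 28 (B, w=120) → cum 183  ≥ 176.5 → median here
  km 35 (E, w=125) → cum 308
  km 56 (A, w=45) → cum 353
Optimal location: km 28.

x = 28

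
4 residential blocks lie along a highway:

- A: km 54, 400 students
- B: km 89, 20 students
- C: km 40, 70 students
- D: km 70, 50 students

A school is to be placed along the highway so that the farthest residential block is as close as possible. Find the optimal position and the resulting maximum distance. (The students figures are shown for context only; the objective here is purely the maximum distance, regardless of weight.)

The 1-center on a line is the midpoint of the two extreme points: leftmost at 40, rightmost at 89.
Optimal location = (40 + 89)/2 = 64.5; maximum distance = (89 − 40)/2 = 24.5.

location 64.5, max distance 24.5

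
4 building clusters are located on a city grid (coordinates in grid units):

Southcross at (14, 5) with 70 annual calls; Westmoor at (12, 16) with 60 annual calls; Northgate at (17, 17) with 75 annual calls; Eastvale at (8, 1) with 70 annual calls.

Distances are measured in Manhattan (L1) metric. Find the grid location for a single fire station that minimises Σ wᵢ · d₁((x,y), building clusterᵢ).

(14, 5)

Manhattan distance separates: Σwᵢ(|x−xᵢ|+|y−yᵢ|) = Σwᵢ|x−xᵢ| + Σwᵢ|y−yᵢ|, so x and y are optimised independently as 1-D weighted medians.
Total weight W = 275; half = 137.5.
x-coordinate, sorted with cumulative weight:
  x=8 (Eastvale, w=70) cum 70
  x=12 (Westmoor, w=60) cum 130
  x=14 (Southcross, w=70) cum 200  ← median
  x=17 (Northgate, w=75) cum 275
⇒ x* = 14
y-coordinate, sorted with cumulative weight:
  y=1 (Eastvale, w=70) cum 70
  y=5 (Southcross, w=70) cum 140  ← median
  y=16 (Westmoor, w=60) cum 200
  y=17 (Northgate, w=75) cum 275
⇒ y* = 5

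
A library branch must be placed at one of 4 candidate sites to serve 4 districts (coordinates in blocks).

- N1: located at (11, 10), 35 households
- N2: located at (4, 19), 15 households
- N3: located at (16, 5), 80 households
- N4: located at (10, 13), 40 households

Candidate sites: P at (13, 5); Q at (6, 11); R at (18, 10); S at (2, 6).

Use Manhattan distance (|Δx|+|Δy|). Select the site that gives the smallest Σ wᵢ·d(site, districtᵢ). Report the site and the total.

P, total 1270 blocks

Total weighted distance at each candidate:
  P (13, 5): total = 1270
  Q (6, 11): total = 1880
  R (18, 10): total = 1590
  S (2, 6): total = 2480
Minimum is at P with total 1270 blocks.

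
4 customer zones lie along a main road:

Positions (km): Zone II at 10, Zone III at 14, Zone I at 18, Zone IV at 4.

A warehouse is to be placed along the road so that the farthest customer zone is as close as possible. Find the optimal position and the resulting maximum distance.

The 1-center on a line is the midpoint of the two extreme points: leftmost at 4, rightmost at 18.
Optimal location = (4 + 18)/2 = 11; maximum distance = (18 − 4)/2 = 7.

location 11, max distance 7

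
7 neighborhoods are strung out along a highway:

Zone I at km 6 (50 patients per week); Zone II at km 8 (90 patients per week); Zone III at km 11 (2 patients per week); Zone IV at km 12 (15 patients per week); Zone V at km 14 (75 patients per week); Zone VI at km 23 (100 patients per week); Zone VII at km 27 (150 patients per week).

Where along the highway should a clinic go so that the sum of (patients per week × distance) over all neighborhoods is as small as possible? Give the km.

For a sum of weighted absolute distances on a line, the optimum is the weighted median (not the mean). Total weight W = 482; half-weight = 241.
Sort by position and accumulate weight:
  km 6 (Zone I, w=50) → cum 50
  km 8 (Zone II, w=90) → cum 140
  km 11 (Zone III, w=2) → cum 142
  km 12 (Zone IV, w=15) → cum 157
  km 14 (Zone V, w=75) → cum 232
  km 23 (Zone VI, w=100) → cum 332  ≥ 241 → median here
  km 27 (Zone VII, w=150) → cum 482
Optimal location: km 23.

x = 23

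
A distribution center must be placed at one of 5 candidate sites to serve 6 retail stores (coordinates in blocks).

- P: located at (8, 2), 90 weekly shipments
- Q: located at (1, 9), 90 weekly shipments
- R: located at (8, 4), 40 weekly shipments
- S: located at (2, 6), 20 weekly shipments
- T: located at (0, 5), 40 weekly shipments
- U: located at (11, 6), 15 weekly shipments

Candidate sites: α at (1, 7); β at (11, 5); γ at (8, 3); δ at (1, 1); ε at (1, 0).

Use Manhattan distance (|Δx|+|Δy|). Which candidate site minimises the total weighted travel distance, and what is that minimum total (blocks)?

Total weighted distance at each candidate:
  α (1, 7): total = 1985
  β (11, 5): total = 2615
  γ (8, 3): total = 1970
  δ (1, 1): total = 2385
  ε (1, 0): total = 2680
Minimum is at γ with total 1970 blocks.

γ, total 1970 blocks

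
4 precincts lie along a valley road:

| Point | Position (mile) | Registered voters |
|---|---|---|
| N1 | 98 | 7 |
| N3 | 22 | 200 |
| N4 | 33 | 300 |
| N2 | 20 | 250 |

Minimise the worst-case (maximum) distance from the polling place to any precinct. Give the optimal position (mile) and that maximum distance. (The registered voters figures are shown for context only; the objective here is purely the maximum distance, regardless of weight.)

location 59, max distance 39

The 1-center on a line is the midpoint of the two extreme points: leftmost at 20, rightmost at 98.
Optimal location = (20 + 98)/2 = 59; maximum distance = (98 − 20)/2 = 39.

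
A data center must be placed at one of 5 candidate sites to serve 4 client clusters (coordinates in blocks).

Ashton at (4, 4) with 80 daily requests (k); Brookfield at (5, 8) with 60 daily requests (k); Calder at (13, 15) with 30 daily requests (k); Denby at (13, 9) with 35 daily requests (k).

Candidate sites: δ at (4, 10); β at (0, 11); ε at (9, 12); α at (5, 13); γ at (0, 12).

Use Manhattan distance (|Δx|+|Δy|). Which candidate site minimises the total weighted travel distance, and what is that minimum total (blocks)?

δ, total 1430 blocks

Total weighted distance at each candidate:
  δ (4, 10): total = 1430
  β (0, 11): total = 2395
  ε (9, 12): total = 1975
  α (5, 13): total = 1820
  γ (0, 12): total = 2540
Minimum is at δ with total 1430 blocks.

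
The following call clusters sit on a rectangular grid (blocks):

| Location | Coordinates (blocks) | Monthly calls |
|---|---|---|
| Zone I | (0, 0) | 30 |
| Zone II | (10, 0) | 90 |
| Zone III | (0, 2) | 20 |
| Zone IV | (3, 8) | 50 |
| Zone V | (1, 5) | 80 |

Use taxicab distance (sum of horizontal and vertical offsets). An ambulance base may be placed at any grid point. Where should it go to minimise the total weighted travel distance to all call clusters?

Manhattan distance separates: Σwᵢ(|x−xᵢ|+|y−yᵢ|) = Σwᵢ|x−xᵢ| + Σwᵢ|y−yᵢ|, so x and y are optimised independently as 1-D weighted medians.
Total weight W = 270; half = 135.
x-coordinate, sorted with cumulative weight:
  x=0 (Zone I, w=30) cum 30
  x=0 (Zone III, w=20) cum 50
  x=1 (Zone V, w=80) cum 130
  x=3 (Zone IV, w=50) cum 180  ← median
  x=10 (Zone II, w=90) cum 270
⇒ x* = 3
y-coordinate, sorted with cumulative weight:
  y=0 (Zone I, w=30) cum 30
  y=0 (Zone II, w=90) cum 120
  y=2 (Zone III, w=20) cum 140  ← median
  y=5 (Zone V, w=80) cum 220
  y=8 (Zone IV, w=50) cum 270
⇒ y* = 2

(3, 2)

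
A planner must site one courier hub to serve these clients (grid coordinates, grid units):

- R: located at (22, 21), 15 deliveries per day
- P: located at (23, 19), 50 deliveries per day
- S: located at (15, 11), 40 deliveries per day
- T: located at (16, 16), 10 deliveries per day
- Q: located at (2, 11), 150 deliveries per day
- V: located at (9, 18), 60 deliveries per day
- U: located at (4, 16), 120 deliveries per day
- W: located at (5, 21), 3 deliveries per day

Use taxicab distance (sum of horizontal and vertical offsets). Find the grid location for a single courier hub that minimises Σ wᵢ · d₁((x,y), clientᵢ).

Manhattan distance separates: Σwᵢ(|x−xᵢ|+|y−yᵢ|) = Σwᵢ|x−xᵢ| + Σwᵢ|y−yᵢ|, so x and y are optimised independently as 1-D weighted medians.
Total weight W = 448; half = 224.
x-coordinate, sorted with cumulative weight:
  x=2 (Q, w=150) cum 150
  x=4 (U, w=120) cum 270  ← median
  x=5 (W, w=3) cum 273
  x=9 (V, w=60) cum 333
  x=15 (S, w=40) cum 373
  x=16 (T, w=10) cum 383
  x=22 (R, w=15) cum 398
  x=23 (P, w=50) cum 448
⇒ x* = 4
y-coordinate, sorted with cumulative weight:
  y=11 (S, w=40) cum 40
  y=11 (Q, w=150) cum 190
  y=16 (T, w=10) cum 200
  y=16 (U, w=120) cum 320  ← median
  y=18 (V, w=60) cum 380
  y=19 (P, w=50) cum 430
  y=21 (R, w=15) cum 445
  y=21 (W, w=3) cum 448
⇒ y* = 16

(4, 16)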